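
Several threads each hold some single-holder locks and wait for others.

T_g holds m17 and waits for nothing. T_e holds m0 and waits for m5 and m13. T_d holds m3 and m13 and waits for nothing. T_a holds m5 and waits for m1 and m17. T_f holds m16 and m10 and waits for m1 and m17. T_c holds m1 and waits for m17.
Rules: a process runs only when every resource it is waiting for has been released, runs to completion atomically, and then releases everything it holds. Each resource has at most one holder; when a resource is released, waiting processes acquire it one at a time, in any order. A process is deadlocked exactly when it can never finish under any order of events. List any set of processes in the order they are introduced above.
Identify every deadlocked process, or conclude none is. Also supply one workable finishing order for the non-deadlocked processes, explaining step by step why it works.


The deadlocked set is empty.
Key observation: the wait relation is loop-free; peeling off processes with no waits unwinds the whole state.
One completion order for the rest: T_g, T_c, T_f, T_d, T_a, T_e.
Step-by-step check:
  T_g waits on nothing -> runs at once and releases m17
  T_c waits on m17 — all released -> runs and releases m1
  T_f waits on m1 and m17 — all released -> runs and releases m16 and m10
  T_d waits on nothing -> runs at once and releases m3 and m13
  T_a waits on m1 and m17 — all released -> runs and releases m5
  T_e waits on m5 and m13 — all released -> runs and releases m0


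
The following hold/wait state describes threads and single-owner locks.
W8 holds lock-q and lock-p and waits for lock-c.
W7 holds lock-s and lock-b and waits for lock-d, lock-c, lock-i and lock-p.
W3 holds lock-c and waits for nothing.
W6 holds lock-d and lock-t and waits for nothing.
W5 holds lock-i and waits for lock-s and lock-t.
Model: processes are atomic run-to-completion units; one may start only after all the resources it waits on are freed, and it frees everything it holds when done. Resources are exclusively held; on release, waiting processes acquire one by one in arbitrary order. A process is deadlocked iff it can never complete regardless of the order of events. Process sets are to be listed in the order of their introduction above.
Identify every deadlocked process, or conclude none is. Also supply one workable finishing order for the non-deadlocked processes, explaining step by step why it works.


Deadlocked: W7 and W5.
Key observation: W7 -> W5 -> W7 is a circular wait — nothing in it can go first; no other process is dragged down with it.
A valid finishing order for the others: W3, W6, W8.
Verifying each step:
  W3: no waits; runs immediately, freeing lock-c
  W6: no waits; runs immediately, freeing lock-d and lock-t
  run W8 (all its waits — lock-c — are resolved); releases lock-q and lock-p


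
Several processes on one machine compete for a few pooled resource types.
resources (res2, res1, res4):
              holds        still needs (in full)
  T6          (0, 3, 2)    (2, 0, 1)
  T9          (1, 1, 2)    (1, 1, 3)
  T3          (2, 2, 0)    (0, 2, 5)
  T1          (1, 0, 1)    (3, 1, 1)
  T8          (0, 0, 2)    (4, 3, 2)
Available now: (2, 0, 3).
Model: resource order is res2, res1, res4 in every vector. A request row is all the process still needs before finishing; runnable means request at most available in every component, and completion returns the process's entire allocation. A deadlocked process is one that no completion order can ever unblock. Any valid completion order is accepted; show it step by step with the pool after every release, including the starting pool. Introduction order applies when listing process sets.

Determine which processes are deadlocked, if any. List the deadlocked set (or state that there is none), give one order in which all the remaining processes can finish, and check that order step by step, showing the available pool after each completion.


Nothing here is deadlocked.
Key observation: T6 fits the free pool immediately, and its release cascades until everyone finishes.
One completion order for the rest: T6, T9, T3, T1, T8. Check, step by step:
  pool = (2, 0, 3)
  T6 needs (2, 0, 1) <= (2, 0, 3) -> finishes; pool += (0, 3, 2) = (2, 3, 5)
  T9 needs (1, 1, 3) <= (2, 3, 5) -> finishes; pool += (1, 1, 2) = (3, 4, 7)
  T3 needs (0, 2, 5) <= (3, 4, 7) -> finishes; pool += (2, 2, 0) = (5, 6, 7)
  T1 needs (3, 1, 1) <= (5, 6, 7) -> finishes; pool += (1, 0, 1) = (6, 6, 8)
  T8 needs (4, 3, 2) <= (6, 6, 8) -> finishes; pool += (0, 0, 2) = (6, 6, 10)


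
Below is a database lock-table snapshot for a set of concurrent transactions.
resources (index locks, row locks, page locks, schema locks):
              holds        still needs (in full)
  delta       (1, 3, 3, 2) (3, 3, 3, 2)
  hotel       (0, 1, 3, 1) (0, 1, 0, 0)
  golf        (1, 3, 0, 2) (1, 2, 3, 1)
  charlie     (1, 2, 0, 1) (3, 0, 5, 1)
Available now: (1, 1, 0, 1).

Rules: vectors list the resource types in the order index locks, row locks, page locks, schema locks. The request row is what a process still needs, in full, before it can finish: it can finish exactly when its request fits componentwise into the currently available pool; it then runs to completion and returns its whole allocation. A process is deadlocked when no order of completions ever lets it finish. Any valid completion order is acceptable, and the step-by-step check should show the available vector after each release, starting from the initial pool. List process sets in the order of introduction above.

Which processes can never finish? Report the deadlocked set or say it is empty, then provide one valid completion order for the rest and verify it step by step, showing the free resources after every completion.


Deadlocked: delta and charlie.
Key observation: once hotel, golf finish, the pool peaks at (2, 5, 3, 4) — and every remaining process still needs more index locks than that.
One completion order for the rest: hotel, golf. Verifying each step:
  pool = (1, 1, 0, 1)
  hotel: need (0, 1, 0, 0) fits (1, 1, 0, 1); releases (0, 1, 3, 1), pool now (1, 2, 3, 2)
  golf: need (1, 2, 3, 1) fits (1, 2, 3, 2); releases (1, 3, 0, 2), pool now (2, 5, 3, 4)
The blocked processes can never fit:
  delta cannot run: need (3, 3, 3, 2) vs free (2, 5, 3, 4) (insufficient index locks)
  charlie cannot run: need (3, 0, 5, 1) vs free (2, 5, 3, 4) (insufficient index locks and page locks)


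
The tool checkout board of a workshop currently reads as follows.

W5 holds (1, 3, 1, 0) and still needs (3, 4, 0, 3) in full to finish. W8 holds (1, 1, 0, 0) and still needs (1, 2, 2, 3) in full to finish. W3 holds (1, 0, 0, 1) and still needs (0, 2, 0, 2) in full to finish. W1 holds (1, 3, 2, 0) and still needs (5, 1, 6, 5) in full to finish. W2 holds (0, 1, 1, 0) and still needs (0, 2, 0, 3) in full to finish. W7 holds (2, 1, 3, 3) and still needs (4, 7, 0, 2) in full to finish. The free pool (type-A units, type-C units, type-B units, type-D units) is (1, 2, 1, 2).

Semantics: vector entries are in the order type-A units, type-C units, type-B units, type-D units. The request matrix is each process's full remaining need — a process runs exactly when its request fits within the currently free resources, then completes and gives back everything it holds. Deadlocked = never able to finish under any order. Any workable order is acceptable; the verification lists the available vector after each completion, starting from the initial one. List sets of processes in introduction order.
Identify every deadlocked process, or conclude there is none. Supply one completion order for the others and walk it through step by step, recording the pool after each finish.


No process is deadlocked.
Key observation: no deadlock: W3 fits now, and the freed resources carry the rest through.
One completion order for the rest: W3, W2, W8, W5, W7, W1. Step-by-step check:
  pool = (1, 2, 1, 2)
  run W3 (needs (0, 2, 0, 2), free (1, 2, 1, 2)); after release of (1, 0, 0, 1) the pool is (2, 2, 1, 3)
  run W2 (needs (0, 2, 0, 3), free (2, 2, 1, 3)); after release of (0, 1, 1, 0) the pool is (2, 3, 2, 3)
  run W8 (needs (1, 2, 2, 3), free (2, 3, 2, 3)); after release of (1, 1, 0, 0) the pool is (3, 4, 2, 3)
  run W5 (needs (3, 4, 0, 3), free (3, 4, 2, 3)); after release of (1, 3, 1, 0) the pool is (4, 7, 3, 3)
  run W7 (needs (4, 7, 0, 2), free (4, 7, 3, 3)); after release of (2, 1, 3, 3) the pool is (6, 8, 6, 6)
  run W1 (needs (5, 1, 6, 5), free (6, 8, 6, 6)); after release of (1, 3, 2, 0) the pool is (7, 11, 8, 6)


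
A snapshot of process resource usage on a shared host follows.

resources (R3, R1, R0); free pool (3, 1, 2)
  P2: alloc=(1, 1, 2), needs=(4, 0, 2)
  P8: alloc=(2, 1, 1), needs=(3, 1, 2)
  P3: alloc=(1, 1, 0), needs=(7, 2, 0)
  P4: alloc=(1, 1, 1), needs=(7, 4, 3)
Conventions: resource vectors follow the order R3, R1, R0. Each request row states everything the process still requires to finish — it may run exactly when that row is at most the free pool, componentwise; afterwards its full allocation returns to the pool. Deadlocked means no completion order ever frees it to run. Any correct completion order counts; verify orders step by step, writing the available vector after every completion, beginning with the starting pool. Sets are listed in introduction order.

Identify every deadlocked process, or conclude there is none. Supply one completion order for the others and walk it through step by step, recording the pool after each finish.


Deadlocked: P3 and P4.
Key observation: no order helps: past P8, P2, the free pool tops out at (6, 3, 5), below what each blocked process needs in R3.
The rest can finish in the order P8, P2. Check, step by step:
  pool = (3, 1, 2)
  P8 needs (3, 1, 2) <= (3, 1, 2) -> finishes; pool += (2, 1, 1) = (5, 2, 3)
  P2 needs (4, 0, 2) <= (5, 2, 3) -> finishes; pool += (1, 1, 2) = (6, 3, 5)
The stuck group stays short no matter what:
  P3 still needs (7, 2, 0) but only (6, 3, 5) is free — short on R3
  P4 still needs (7, 4, 3) but only (6, 3, 5) is free — short on R3 and R1


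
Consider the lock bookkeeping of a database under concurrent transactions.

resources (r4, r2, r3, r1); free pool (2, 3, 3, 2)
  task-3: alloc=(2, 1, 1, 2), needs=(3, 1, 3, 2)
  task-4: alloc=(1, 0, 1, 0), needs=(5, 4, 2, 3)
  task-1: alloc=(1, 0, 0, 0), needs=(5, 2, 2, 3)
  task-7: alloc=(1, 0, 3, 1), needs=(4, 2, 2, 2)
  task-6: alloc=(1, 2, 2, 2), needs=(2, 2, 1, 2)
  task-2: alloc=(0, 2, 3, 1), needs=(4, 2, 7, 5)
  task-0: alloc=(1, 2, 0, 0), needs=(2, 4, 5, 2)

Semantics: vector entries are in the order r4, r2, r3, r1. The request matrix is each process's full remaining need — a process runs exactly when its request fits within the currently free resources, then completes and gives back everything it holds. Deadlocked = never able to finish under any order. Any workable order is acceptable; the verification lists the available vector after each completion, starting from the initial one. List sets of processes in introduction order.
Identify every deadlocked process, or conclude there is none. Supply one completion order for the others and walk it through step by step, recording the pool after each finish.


No process is deadlocked.
Key observation: starting with task-6, each completion frees enough for the next — no one is permanently blocked.
The rest can finish in the order task-6, task-0, task-7, task-3, task-4, task-2, task-1. Step-by-step check:
  pool = (2, 3, 3, 2)
  task-6 needs (2, 2, 1, 2) <= (2, 3, 3, 2) -> finishes; pool += (1, 2, 2, 2) = (3, 5, 5, 4)
  task-0 needs (2, 4, 5, 2) <= (3, 5, 5, 4) -> finishes; pool += (1, 2, 0, 0) = (4, 7, 5, 4)
  task-7 needs (4, 2, 2, 2) <= (4, 7, 5, 4) -> finishes; pool += (1, 0, 3, 1) = (5, 7, 8, 5)
  task-3 needs (3, 1, 3, 2) <= (5, 7, 8, 5) -> finishes; pool += (2, 1, 1, 2) = (7, 8, 9, 7)
  task-4 needs (5, 4, 2, 3) <= (7, 8, 9, 7) -> finishes; pool += (1, 0, 1, 0) = (8, 8, 10, 7)
  task-2 needs (4, 2, 7, 5) <= (8, 8, 10, 7) -> finishes; pool += (0, 2, 3, 1) = (8, 10, 13, 8)
  task-1 needs (5, 2, 2, 3) <= (8, 10, 13, 8) -> finishes; pool += (1, 0, 0, 0) = (9, 10, 13, 8)


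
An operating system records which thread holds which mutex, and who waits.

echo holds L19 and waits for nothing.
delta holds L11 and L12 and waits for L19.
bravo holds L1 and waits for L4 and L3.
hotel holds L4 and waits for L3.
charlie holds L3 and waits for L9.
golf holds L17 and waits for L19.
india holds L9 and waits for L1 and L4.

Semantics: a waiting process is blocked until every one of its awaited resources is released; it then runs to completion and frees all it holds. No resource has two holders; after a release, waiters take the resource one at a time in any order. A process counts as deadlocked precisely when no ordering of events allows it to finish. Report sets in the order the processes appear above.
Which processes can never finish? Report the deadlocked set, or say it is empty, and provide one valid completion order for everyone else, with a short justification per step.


Deadlocked set: bravo, hotel, charlie and india.
Key observation: the waits loop around bravo -> hotel -> charlie -> india -> bravo with no way out; no other process is dragged down with it.
A valid finishing order for the others: echo, delta, golf.
Verifying each step:
  echo waits on nothing -> runs at once and releases L19
  run delta (all its waits — L19 — are resolved); releases L11 and L12
  run golf (all its waits — L19 — are resolved); releases L17


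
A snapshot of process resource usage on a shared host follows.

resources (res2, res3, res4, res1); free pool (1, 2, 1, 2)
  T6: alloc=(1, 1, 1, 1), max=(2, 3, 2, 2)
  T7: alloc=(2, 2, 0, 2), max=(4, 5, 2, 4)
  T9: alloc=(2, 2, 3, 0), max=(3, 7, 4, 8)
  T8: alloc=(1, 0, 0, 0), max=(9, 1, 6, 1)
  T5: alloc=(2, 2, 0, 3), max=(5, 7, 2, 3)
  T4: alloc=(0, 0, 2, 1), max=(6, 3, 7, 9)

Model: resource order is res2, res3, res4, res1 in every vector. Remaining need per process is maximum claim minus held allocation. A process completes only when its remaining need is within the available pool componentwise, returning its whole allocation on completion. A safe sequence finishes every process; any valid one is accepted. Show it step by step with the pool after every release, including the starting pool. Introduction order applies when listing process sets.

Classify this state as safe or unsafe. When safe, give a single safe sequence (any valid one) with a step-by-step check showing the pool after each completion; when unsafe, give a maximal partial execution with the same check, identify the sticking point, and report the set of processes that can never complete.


SAFE, for example via the order T6, T7, T5, T9, T4, T8.
Key observation: the order's first zero-slack moment is T6 ((1, 2, 1, 1) needed, (1, 2, 1, 2) free — a requested resource with nothing to spare).
Step-by-step check:
  pool = (1, 2, 1, 2)
  run T6 (needs (1, 2, 1, 1), free (1, 2, 1, 2)); after release of (1, 1, 1, 1) the pool is (2, 3, 2, 3)
  run T7 (needs (2, 3, 2, 2), free (2, 3, 2, 3)); after release of (2, 2, 0, 2) the pool is (4, 5, 2, 5)
  run T5 (needs (3, 5, 2, 0), free (4, 5, 2, 5)); after release of (2, 2, 0, 3) the pool is (6, 7, 2, 8)
  run T9 (needs (1, 5, 1, 8), free (6, 7, 2, 8)); after release of (2, 2, 3, 0) the pool is (8, 9, 5, 8)
  run T4 (needs (6, 3, 5, 8), free (8, 9, 5, 8)); after release of (0, 0, 2, 1) the pool is (8, 9, 7, 9)
  run T8 (needs (8, 1, 6, 1), free (8, 9, 7, 9)); after release of (1, 0, 0, 0) the pool is (9, 9, 7, 9)


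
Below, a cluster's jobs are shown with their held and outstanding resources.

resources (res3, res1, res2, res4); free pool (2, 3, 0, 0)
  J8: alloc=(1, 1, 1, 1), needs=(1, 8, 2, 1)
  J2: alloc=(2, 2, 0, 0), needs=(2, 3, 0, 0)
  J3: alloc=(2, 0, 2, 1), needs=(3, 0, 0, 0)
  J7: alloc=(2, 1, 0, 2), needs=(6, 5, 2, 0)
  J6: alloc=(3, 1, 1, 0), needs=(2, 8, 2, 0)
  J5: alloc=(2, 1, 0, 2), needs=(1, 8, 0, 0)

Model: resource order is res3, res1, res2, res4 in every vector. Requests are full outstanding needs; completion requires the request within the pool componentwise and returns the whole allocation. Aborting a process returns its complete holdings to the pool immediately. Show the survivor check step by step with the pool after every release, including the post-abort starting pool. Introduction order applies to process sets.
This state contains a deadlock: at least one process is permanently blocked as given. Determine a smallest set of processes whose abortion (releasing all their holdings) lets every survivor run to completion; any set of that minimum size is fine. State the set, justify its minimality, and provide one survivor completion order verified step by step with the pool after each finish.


The answer: abort J8 and J6.
Key observation: J5 had no path to completion before; after the abort of J8 and J6 ((4, 2, 2, 1) returned), step 4 is where it fits.
Why nothing smaller works — every single abort fails: J8 alone leaves J6 blocked (short on res1); J2 alone leaves J8 blocked (short on res1); J3 alone leaves J8 blocked (short on res1); J7 alone leaves J8 blocked (short on res1); J6 alone leaves J8 blocked (short on res1); J5 alone leaves J8 blocked (short on res1).
One survivor order: J7, J3, J2, J5. Check, step by step (post-abort pool first):
  pool = (6, 5, 2, 1)
  J7: need (6, 5, 2, 0) fits (6, 5, 2, 1); releases (2, 1, 0, 2), pool now (8, 6, 2, 3)
  J3: need (3, 0, 0, 0) fits (8, 6, 2, 3); releases (2, 0, 2, 1), pool now (10, 6, 4, 4)
  J2: need (2, 3, 0, 0) fits (10, 6, 4, 4); releases (2, 2, 0, 0), pool now (12, 8, 4, 4)
  J5: need (1, 8, 0, 0) fits (12, 8, 4, 4); releases (2, 1, 0, 2), pool now (14, 9, 4, 6)


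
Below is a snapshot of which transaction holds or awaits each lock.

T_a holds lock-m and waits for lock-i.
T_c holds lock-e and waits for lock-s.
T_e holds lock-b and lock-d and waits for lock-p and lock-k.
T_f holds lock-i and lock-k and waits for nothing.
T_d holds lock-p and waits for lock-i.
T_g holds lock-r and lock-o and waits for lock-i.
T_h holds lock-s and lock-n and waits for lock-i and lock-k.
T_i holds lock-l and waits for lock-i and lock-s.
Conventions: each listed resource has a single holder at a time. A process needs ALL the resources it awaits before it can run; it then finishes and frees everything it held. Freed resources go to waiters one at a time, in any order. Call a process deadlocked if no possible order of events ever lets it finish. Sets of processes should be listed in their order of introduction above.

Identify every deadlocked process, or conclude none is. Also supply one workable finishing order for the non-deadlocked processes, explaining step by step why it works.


No process is deadlocked.
Key observation: although several processes wait, no cycle exists — each chain bottoms out at a free runner.
A valid finishing order for the others: T_f, T_d, T_a, T_e, T_h, T_c, T_g, T_i.
Walking it through:
  run T_f (it waits on nothing); releases lock-i and lock-k
  run T_d (all its waits — lock-i — are resolved); releases lock-p
  run T_a (all its waits — lock-i — are resolved); releases lock-m
  run T_e (all its waits — lock-p and lock-k — are resolved); releases lock-b and lock-d
  run T_h (all its waits — lock-i and lock-k — are resolved); releases lock-s and lock-n
  run T_c (all its waits — lock-s — are resolved); releases lock-e
  run T_g (all its waits — lock-i — are resolved); releases lock-r and lock-o
  run T_i (all its waits — lock-i and lock-s — are resolved); releases lock-l


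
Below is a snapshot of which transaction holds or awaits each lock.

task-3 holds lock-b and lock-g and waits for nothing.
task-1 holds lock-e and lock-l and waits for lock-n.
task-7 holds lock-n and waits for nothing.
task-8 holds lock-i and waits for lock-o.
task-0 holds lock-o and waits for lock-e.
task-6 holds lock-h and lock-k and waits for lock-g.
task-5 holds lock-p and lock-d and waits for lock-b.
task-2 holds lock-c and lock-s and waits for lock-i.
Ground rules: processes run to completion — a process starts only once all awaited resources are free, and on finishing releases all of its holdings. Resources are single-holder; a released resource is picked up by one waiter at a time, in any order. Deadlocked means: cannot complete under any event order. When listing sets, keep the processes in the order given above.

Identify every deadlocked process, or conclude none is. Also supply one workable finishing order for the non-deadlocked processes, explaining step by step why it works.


The deadlocked set is empty.
Key observation: every chain of waits terminates; starting from the processes that wait on nothing, all the rest unlock in turn.
A valid finishing order for the others: task-7, task-3, task-1, task-0, task-5, task-8, task-2, task-6.
Step-by-step check:
  task-7 waits on nothing -> runs at once and releases lock-n
  task-3 waits on nothing -> runs at once and releases lock-b and lock-g
  task-1 waits on lock-n — all released -> runs and releases lock-e and lock-l
  task-0 waits on lock-e — all released -> runs and releases lock-o
  task-5 waits on lock-b — all released -> runs and releases lock-p and lock-d
  task-8 waits on lock-o — all released -> runs and releases lock-i
  task-2 waits on lock-i — all released -> runs and releases lock-c and lock-s
  task-6 waits on lock-g — all released -> runs and releases lock-h and lock-k


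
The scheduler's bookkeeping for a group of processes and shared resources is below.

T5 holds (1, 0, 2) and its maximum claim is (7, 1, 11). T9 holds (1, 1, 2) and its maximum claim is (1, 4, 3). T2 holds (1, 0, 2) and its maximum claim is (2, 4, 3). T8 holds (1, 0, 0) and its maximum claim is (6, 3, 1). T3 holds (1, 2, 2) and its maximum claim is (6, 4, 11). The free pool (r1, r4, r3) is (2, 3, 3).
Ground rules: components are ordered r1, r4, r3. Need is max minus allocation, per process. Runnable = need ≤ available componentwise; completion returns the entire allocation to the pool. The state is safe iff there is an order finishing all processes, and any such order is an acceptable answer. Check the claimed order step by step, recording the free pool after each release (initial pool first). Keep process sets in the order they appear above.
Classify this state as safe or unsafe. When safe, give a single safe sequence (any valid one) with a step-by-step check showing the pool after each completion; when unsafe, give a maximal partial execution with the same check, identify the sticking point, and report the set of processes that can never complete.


The state is UNSAFE.
Key observation: T9, T2 can finish, but then (4, 4, 7) is all there is, and the blocked group's r1 demands exceed it.
Going as far as possible: T9, T2; after that, nothing fits. Check, step by step:
  pool = (2, 3, 3)
  T9 needs (0, 3, 1) <= (2, 3, 3) -> finishes; pool += (1, 1, 2) = (3, 4, 5)
  T2 needs (1, 4, 1) <= (3, 4, 5) -> finishes; pool += (1, 0, 2) = (4, 4, 7)
  T5 cannot run: need (6, 1, 9) vs free (4, 4, 7) (insufficient r1 and r3)
  T8 cannot run: need (5, 3, 1) vs free (4, 4, 7) (insufficient r1)
  T3 cannot run: need (5, 2, 9) vs free (4, 4, 7) (insufficient r1 and r3)
Permanently blocked: T5, T8 and T3.


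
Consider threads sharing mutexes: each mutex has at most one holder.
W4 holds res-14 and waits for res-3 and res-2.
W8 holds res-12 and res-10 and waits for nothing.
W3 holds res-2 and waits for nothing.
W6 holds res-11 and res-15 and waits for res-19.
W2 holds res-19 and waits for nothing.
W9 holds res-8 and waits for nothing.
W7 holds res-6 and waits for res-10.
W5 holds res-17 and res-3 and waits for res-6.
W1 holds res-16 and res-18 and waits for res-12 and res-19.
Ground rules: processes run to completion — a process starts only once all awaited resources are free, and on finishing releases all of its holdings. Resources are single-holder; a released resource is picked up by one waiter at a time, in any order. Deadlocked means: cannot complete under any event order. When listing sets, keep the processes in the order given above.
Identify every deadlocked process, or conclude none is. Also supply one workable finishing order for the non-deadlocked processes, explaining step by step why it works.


Nothing here is deadlocked.
Key observation: all waits point, directly or indirectly, at processes that can finish, so nothing is permanently blocked.
One completion order for the rest: W8, W3, W2, W1, W9, W7, W5, W6, W4.
Check, step by step:
  W8: no waits; runs immediately, freeing res-12 and res-10
  W3: no waits; runs immediately, freeing res-2
  W2: no waits; runs immediately, freeing res-19
  run W1 (all its waits — res-12 and res-19 — are resolved); releases res-16 and res-18
  W9: no waits; runs immediately, freeing res-8
  run W7 (all its waits — res-10 — are resolved); releases res-6
  run W5 (all its waits — res-6 — are resolved); releases res-17 and res-3
  run W6 (all its waits — res-19 — are resolved); releases res-11 and res-15
  run W4 (all its waits — res-3 and res-2 — are resolved); releases res-14


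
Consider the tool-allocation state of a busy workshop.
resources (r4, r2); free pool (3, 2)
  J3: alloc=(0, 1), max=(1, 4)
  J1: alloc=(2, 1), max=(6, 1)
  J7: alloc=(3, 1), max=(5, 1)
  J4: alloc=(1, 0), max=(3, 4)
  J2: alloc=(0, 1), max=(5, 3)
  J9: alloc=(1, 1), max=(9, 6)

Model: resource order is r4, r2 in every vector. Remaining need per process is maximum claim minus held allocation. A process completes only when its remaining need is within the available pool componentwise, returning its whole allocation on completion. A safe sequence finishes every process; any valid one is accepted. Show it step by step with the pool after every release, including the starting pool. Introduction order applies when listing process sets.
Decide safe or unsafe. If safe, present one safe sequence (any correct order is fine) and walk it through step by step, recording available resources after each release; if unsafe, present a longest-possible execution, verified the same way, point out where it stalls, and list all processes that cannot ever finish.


The state is SAFE; one workable sequence: J7, J3, J2, J1, J4, J9.
Key observation: J3 is the earliest step where a requested resource binds exactly: need (1, 3), pool (6, 3) at its turn.
Verifying each step:
  pool = (3, 2)
  J7 needs (2, 0) <= (3, 2) -> finishes; pool += (3, 1) = (6, 3)
  J3 needs (1, 3) <= (6, 3) -> finishes; pool += (0, 1) = (6, 4)
  J2 needs (5, 2) <= (6, 4) -> finishes; pool += (0, 1) = (6, 5)
  J1 needs (4, 0) <= (6, 5) -> finishes; pool += (2, 1) = (8, 6)
  J4 needs (2, 4) <= (8, 6) -> finishes; pool += (1, 0) = (9, 6)
  J9 needs (8, 5) <= (9, 6) -> finishes; pool += (1, 1) = (10, 7)


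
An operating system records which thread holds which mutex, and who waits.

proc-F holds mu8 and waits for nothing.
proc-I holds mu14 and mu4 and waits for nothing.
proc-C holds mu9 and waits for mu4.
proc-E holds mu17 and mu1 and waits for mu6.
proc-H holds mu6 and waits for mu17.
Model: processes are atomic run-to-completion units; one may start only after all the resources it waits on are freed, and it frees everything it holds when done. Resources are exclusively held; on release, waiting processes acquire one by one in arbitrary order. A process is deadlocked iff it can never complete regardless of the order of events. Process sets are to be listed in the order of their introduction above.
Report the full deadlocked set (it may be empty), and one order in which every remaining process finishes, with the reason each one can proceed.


The deadlocked set is proc-E and proc-H.
Key observation: along proc-E -> proc-H -> proc-E, each member waits on what the next one holds — a deadlock; no other process is dragged down with it.
The rest can finish in the order proc-I, proc-C, proc-F.
Walking it through:
  proc-I: no waits; runs immediately, freeing mu14 and mu4
  proc-C waits on mu4 — all released -> runs and releases mu9
  proc-F: no waits; runs immediately, freeing mu8


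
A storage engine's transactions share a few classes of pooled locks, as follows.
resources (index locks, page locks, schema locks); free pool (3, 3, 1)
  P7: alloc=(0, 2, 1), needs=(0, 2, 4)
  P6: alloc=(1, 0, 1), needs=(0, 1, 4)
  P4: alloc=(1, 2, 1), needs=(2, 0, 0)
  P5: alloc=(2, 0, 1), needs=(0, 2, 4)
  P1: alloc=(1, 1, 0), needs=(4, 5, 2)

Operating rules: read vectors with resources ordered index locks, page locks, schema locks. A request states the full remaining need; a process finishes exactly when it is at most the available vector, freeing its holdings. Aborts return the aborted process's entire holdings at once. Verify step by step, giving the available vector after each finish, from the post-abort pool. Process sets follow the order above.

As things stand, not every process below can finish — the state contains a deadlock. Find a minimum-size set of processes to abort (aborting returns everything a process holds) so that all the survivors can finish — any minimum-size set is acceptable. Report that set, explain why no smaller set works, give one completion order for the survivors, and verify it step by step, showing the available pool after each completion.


Minimum abort set: P6 and P5.
Key observation: no ordering could ever have run P7 before the abort of P6 and P5; with (3, 0, 2) back in the pool it fits at step 3.
Minimality, checking each single-abort alternative: P7 alone leaves P6 blocked (short on schema locks); P6 alone leaves P7 blocked (short on schema locks); P4 alone leaves P7 blocked (short on schema locks); P5 alone leaves P7 blocked (short on schema locks); P1 alone leaves P7 blocked (short on schema locks).
One survivor order: P4, P1, P7. Walking it through (post-abort pool first):
  pool = (6, 3, 3)
  P4: need (2, 0, 0) fits (6, 3, 3); releases (1, 2, 1), pool now (7, 5, 4)
  P1: need (4, 5, 2) fits (7, 5, 4); releases (1, 1, 0), pool now (8, 6, 4)
  P7: need (0, 2, 4) fits (8, 6, 4); releases (0, 2, 1), pool now (8, 8, 5)


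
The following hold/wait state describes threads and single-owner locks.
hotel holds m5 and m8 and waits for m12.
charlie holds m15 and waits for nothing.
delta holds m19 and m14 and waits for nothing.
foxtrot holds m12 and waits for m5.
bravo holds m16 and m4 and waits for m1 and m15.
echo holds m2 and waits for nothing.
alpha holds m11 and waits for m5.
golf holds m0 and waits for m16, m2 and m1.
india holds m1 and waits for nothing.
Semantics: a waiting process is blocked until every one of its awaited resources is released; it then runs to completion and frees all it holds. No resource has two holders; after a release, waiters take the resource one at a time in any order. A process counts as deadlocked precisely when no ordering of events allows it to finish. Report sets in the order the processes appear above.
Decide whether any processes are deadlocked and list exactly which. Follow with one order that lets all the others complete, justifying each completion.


Deadlocked: hotel, foxtrot and alpha.
Key observation: the waits loop around hotel -> foxtrot -> hotel with no way out; alpha waits into the deadlock from upstream.
The rest can finish in the order charlie, echo, india, delta, bravo, golf.
Verifying each step:
  run charlie (it waits on nothing); releases m15
  run echo (it waits on nothing); releases m2
  run india (it waits on nothing); releases m1
  run delta (it waits on nothing); releases m19 and m14
  bravo: everything it awaited (m1 and m15) is free; runs, freeing m16 and m4
  golf: everything it awaited (m16, m2 and m1) is free; runs, freeing m0


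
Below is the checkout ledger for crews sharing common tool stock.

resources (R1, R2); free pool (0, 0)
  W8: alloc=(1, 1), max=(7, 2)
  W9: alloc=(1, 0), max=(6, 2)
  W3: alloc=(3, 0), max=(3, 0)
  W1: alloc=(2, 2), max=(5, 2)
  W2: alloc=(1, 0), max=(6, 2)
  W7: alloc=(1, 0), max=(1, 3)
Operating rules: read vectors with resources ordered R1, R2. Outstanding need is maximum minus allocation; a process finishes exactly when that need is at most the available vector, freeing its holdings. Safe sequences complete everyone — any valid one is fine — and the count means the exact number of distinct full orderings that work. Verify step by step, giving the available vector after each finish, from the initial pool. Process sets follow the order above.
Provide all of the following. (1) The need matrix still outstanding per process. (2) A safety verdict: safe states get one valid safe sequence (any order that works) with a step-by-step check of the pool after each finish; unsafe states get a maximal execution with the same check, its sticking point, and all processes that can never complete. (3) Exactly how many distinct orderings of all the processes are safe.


(1) Need matrix, components ordered R1, R2:
  W8: (6, 1)
  W9: (5, 2)
  W3: (0, 0)
  W1: (3, 0)
  W2: (5, 2)
  W7: (0, 3)
(2) SAFE. One safe sequence: W3, W1, W2, W9, W8, W7.
Key observation: W1 marks the first exact bind of the order: its need (3, 0) fits the free (3, 0) with zero slack on a requested resource.
Check, step by step:
  pool = (0, 0)
  W3 needs (0, 0) <= (0, 0) -> finishes; pool += (3, 0) = (3, 0)
  W1 needs (3, 0) <= (3, 0) -> finishes; pool += (2, 2) = (5, 2)
  W2 needs (5, 2) <= (5, 2) -> finishes; pool += (1, 0) = (6, 2)
  W9 needs (5, 2) <= (6, 2) -> finishes; pool += (1, 0) = (7, 2)
  W8 needs (6, 1) <= (7, 2) -> finishes; pool += (1, 1) = (8, 3)
  W7 needs (0, 3) <= (8, 3) -> finishes; pool += (1, 0) = (9, 3)
(3) Precisely 6 of the possible complete orderings are safe sequences.


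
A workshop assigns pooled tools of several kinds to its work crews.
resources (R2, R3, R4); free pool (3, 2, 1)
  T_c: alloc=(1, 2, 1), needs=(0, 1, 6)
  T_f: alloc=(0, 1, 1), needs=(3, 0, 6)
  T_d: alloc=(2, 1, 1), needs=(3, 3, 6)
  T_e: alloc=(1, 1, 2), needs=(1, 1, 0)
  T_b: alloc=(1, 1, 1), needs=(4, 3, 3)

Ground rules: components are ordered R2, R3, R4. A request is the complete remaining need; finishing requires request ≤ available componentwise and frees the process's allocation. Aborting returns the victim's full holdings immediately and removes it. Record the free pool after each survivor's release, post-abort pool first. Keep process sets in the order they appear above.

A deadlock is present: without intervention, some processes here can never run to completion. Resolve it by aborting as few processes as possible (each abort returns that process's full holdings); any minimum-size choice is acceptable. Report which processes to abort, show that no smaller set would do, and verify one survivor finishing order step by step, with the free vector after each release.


Minimum abort set: T_c and T_d.
Key observation: aborting T_c and T_d returns (3, 3, 2), and T_f — hopeless before — runs at step 3 with the returned capacity in the pool.
Minimality, checking each single-abort alternative: T_c alone leaves T_f blocked (short on R4); T_f alone leaves T_c blocked (short on R4); T_d alone leaves T_c blocked (short on R4); T_e alone leaves T_c blocked (short on R4); T_b alone leaves T_c blocked (short on R4).
Survivors finish in the order: T_e, T_b, T_f. Step-by-step check (pool after the aborts first):
  pool = (6, 5, 3)
  T_e: need (1, 1, 0) fits (6, 5, 3); releases (1, 1, 2), pool now (7, 6, 5)
  T_b: need (4, 3, 3) fits (7, 6, 5); releases (1, 1, 1), pool now (8, 7, 6)
  T_f: need (3, 0, 6) fits (8, 7, 6); releases (0, 1, 1), pool now (8, 8, 7)


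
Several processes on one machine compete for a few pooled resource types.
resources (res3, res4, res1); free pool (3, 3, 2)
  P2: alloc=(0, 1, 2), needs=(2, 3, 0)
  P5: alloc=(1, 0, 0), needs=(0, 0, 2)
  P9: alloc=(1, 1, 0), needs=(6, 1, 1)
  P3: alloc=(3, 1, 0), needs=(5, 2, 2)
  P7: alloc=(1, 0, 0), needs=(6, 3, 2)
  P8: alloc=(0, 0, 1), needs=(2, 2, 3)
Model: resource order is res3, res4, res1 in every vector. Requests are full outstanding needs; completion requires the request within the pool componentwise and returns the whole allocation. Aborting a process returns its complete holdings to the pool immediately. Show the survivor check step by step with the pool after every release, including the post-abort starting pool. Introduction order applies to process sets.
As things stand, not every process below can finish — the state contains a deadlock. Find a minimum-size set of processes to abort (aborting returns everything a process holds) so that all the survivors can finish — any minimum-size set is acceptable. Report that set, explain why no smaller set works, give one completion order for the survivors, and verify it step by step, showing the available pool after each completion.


Abort P7.
Key observation: P3 had no path to completion before; after the abort of P7 ((1, 0, 0) returned), step 3 is where it fits.
Why nothing smaller works: aborting no one leaves the state deadlocked as given.
Survivors finish in the order: P5, P2, P3, P8, P9. Verifying each step (pool after the aborts first):
  pool = (4, 3, 2)
  P5 needs (0, 0, 2) <= (4, 3, 2) -> finishes; pool += (1, 0, 0) = (5, 3, 2)
  P2 needs (2, 3, 0) <= (5, 3, 2) -> finishes; pool += (0, 1, 2) = (5, 4, 4)
  P3 needs (5, 2, 2) <= (5, 4, 4) -> finishes; pool += (3, 1, 0) = (8, 5, 4)
  P8 needs (2, 2, 3) <= (8, 5, 4) -> finishes; pool += (0, 0, 1) = (8, 5, 5)
  P9 needs (6, 1, 1) <= (8, 5, 5) -> finishes; pool += (1, 1, 0) = (9, 6, 5)


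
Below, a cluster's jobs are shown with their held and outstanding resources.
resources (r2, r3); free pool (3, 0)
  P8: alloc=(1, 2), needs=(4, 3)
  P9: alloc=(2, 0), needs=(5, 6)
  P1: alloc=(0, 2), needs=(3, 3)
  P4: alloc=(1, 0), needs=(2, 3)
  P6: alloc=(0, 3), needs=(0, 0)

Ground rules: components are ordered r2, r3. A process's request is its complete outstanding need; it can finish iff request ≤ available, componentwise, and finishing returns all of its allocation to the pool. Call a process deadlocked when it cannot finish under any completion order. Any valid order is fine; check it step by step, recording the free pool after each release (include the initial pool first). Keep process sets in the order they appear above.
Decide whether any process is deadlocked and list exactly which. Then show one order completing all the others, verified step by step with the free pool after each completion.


Nothing here is deadlocked.
Key observation: P6 can run right away; the returned allocation unlocks the remaining processes in turn.
The rest can finish in the order P6, P4, P8, P1, P9. Step-by-step check:
  pool = (3, 0)
  P6 needs (0, 0) <= (3, 0) -> finishes; pool += (0, 3) = (3, 3)
  P4 needs (2, 3) <= (3, 3) -> finishes; pool += (1, 0) = (4, 3)
  P8 needs (4, 3) <= (4, 3) -> finishes; pool += (1, 2) = (5, 5)
  P1 needs (3, 3) <= (5, 5) -> finishes; pool += (0, 2) = (5, 7)
  P9 needs (5, 6) <= (5, 7) -> finishes; pool += (2, 0) = (7, 7)


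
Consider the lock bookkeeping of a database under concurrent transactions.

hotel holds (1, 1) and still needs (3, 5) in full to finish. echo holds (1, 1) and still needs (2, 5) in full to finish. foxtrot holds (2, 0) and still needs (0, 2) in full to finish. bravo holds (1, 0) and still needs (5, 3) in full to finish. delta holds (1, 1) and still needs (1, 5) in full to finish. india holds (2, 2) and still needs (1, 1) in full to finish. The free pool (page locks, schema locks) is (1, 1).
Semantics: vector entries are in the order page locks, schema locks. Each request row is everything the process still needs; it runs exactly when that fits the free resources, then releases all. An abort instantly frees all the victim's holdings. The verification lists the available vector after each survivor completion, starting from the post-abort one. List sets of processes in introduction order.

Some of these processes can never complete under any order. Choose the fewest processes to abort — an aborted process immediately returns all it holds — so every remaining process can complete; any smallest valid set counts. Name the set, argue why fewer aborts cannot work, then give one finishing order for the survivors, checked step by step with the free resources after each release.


The answer: abort hotel and delta.
Key observation: echo could never have finished before the abort; with (2, 2) returned by hotel and delta, it fits at step 2.
Minimality, checking each single-abort alternative: hotel alone leaves echo blocked (short on schema locks); echo alone leaves hotel blocked (short on schema locks); foxtrot alone leaves hotel blocked (short on schema locks); bravo alone leaves hotel blocked (short on schema locks); delta alone leaves hotel blocked (short on schema locks); india alone leaves hotel blocked (short on schema locks).
The survivors complete as india, echo, bravo, foxtrot. Walking it through (starting from the post-abort pool):
  pool = (3, 3)
  india needs (1, 1) <= (3, 3) -> finishes; pool += (2, 2) = (5, 5)
  echo needs (2, 5) <= (5, 5) -> finishes; pool += (1, 1) = (6, 6)
  bravo needs (5, 3) <= (6, 6) -> finishes; pool += (1, 0) = (7, 6)
  foxtrot needs (0, 2) <= (7, 6) -> finishes; pool += (2, 0) = (9, 6)
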